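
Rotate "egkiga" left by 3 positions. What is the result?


Input: "egkiga", rotate left by 3
First 3 characters: "egk"
Remaining characters: "iga"
Concatenate remaining + first: "iga" + "egk" = "igaegk"

igaegk


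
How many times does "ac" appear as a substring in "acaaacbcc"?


Searching for "ac" in "acaaacbcc"
Scanning each position:
  Position 0: "ac" => MATCH
  Position 1: "ca" => no
  Position 2: "aa" => no
  Position 3: "aa" => no
  Position 4: "ac" => MATCH
  Position 5: "cb" => no
  Position 6: "bc" => no
  Position 7: "cc" => no
Total occurrences: 2

2


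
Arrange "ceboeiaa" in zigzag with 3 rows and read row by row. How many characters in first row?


Zigzag "ceboeiaa" into 3 rows:
Placing characters:
  'c' => row 0
  'e' => row 1
  'b' => row 2
  'o' => row 1
  'e' => row 0
  'i' => row 1
  'a' => row 2
  'a' => row 1
Rows:
  Row 0: "ce"
  Row 1: "eoia"
  Row 2: "ba"
First row length: 2

2


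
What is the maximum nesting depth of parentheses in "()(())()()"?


Input: "()(())()()"
Tracking depth:
  Position 0 '(': depth becomes 1
  Position 1 ')': depth becomes 0
  Position 2 '(': depth becomes 1
  Position 3 '(': depth becomes 2
  Position 4 ')': depth becomes 1
  Position 5 ')': depth becomes 0
  Position 6 '(': depth becomes 1
  Position 7 ')': depth becomes 0
  Position 8 '(': depth becomes 1
  Position 9 ')': depth becomes 0
Maximum depth reached: 2

2


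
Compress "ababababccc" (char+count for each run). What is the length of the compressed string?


Input: ababababccc
Runs:
  'a' x 1 => "a1"
  'b' x 1 => "b1"
  'a' x 1 => "a1"
  'b' x 1 => "b1"
  'a' x 1 => "a1"
  'b' x 1 => "b1"
  'a' x 1 => "a1"
  'b' x 1 => "b1"
  'c' x 3 => "c3"
Compressed: "a1b1a1b1a1b1a1b1c3"
Compressed length: 18

18


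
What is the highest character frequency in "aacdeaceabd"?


Input: aacdeaceabd
Character counts:
  'a': 4
  'b': 1
  'c': 2
  'd': 2
  'e': 2
Maximum frequency: 4

4


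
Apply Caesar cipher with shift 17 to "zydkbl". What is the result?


Caesar cipher: shift "zydkbl" by 17
  'z' (pos 25) + 17 = pos 16 = 'q'
  'y' (pos 24) + 17 = pos 15 = 'p'
  'd' (pos 3) + 17 = pos 20 = 'u'
  'k' (pos 10) + 17 = pos 1 = 'b'
  'b' (pos 1) + 17 = pos 18 = 's'
  'l' (pos 11) + 17 = pos 2 = 'c'
Result: qpubsc

qpubsc


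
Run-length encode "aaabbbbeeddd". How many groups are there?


Input: aaabbbbeeddd
Scanning for consecutive runs:
  Group 1: 'a' x 3 (positions 0-2)
  Group 2: 'b' x 4 (positions 3-6)
  Group 3: 'e' x 2 (positions 7-8)
  Group 4: 'd' x 3 (positions 9-11)
Total groups: 4

4


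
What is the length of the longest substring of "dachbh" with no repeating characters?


Input: "dachbh"
Sliding window (track last position of each char):
  Position 0 ('d'): window [0,0] length 1 -- new best
  Position 1 ('a'): window [0,1] length 2 -- new best
  Position 2 ('c'): window [0,2] length 3 -- new best
  Position 3 ('h'): window [0,3] length 4 -- new best
  Position 4 ('b'): window [0,4] length 5 -- new best
  Position 5 ('h'): repeat (last at 3), move window start to 4
  Position 5 ('h'): window [4,5] length 2
Longest substring with no repeats: "dachb" with length 5

5


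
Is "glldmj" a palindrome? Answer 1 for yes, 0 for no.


Input: glldmj
Reversed: jmdllg
  Compare pos 0 ('g') with pos 5 ('j'): MISMATCH
  Compare pos 1 ('l') with pos 4 ('m'): MISMATCH
  Compare pos 2 ('l') with pos 3 ('d'): MISMATCH
Result: not a palindrome

0


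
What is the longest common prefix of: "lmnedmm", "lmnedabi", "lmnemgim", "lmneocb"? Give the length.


Words: lmnedmm, lmnedabi, lmnemgim, lmneocb
  Position 0: all 'l' => match
  Position 1: all 'm' => match
  Position 2: all 'n' => match
  Position 3: all 'e' => match
  Position 4: ('d', 'd', 'm', 'o') => mismatch, stop
LCP = "lmne" (length 4)

4


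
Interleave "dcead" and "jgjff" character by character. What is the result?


Interleaving "dcead" and "jgjff":
  Position 0: 'd' from first, 'j' from second => "dj"
  Position 1: 'c' from first, 'g' from second => "cg"
  Position 2: 'e' from first, 'j' from second => "ej"
  Position 3: 'a' from first, 'f' from second => "af"
  Position 4: 'd' from first, 'f' from second => "df"
Result: djcgejafdf

djcgejafdf


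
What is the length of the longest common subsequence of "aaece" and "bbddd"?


LCS of "aaece" and "bbddd"
DP table:
           b    b    d    d    d
      0    0    0    0    0    0
  a   0    0    0    0    0    0
  a   0    0    0    0    0    0
  e   0    0    0    0    0    0
  c   0    0    0    0    0    0
  e   0    0    0    0    0    0
LCS length = dp[5][5] = 0

0


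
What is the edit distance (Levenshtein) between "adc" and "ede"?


Computing edit distance: "adc" -> "ede"
DP table:
           e    d    e
      0    1    2    3
  a   1    1    2    3
  d   2    2    1    2
  c   3    3    2    2
Edit distance = dp[3][3] = 2

2


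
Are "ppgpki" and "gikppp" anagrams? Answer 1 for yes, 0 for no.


Strings: "ppgpki", "gikppp"
Sorted first:  gikppp
Sorted second: gikppp
Sorted forms match => anagrams

1


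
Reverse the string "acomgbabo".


Input: acomgbabo
Reading characters right to left:
  Position 8: 'o'
  Position 7: 'b'
  Position 6: 'a'
  Position 5: 'b'
  Position 4: 'g'
  Position 3: 'm'
  Position 2: 'o'
  Position 1: 'c'
  Position 0: 'a'
Reversed: obabgmoca

obabgmoca


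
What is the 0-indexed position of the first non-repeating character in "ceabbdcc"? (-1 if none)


Input: ceabbdcc
Character frequencies:
  'a': 1
  'b': 2
  'c': 3
  'd': 1
  'e': 1
Scanning left to right for freq == 1:
  Position 0 ('c'): freq=3, skip
  Position 1 ('e'): unique! => answer = 1

1


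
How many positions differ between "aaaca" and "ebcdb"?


Comparing "aaaca" and "ebcdb" position by position:
  Position 0: 'a' vs 'e' => DIFFER
  Position 1: 'a' vs 'b' => DIFFER
  Position 2: 'a' vs 'c' => DIFFER
  Position 3: 'c' vs 'd' => DIFFER
  Position 4: 'a' vs 'b' => DIFFER
Positions that differ: 5

5


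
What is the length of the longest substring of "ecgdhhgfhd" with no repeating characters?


Input: "ecgdhhgfhd"
Sliding window (track last position of each char):
  Position 0 ('e'): window [0,0] length 1 -- new best
  Position 1 ('c'): window [0,1] length 2 -- new best
  Position 2 ('g'): window [0,2] length 3 -- new best
  Position 3 ('d'): window [0,3] length 4 -- new best
  Position 4 ('h'): window [0,4] length 5 -- new best
  Position 5 ('h'): repeat (last at 4), move window start to 5
  Position 5 ('h'): window [5,5] length 1
  Position 6 ('g'): window [5,6] length 2
  Position 7 ('f'): window [5,7] length 3
  Position 8 ('h'): repeat (last at 5), move window start to 6
  Position 8 ('h'): window [6,8] length 3
  Position 9 ('d'): window [6,9] length 4
Longest substring with no repeats: "ecgdh" with length 5

5


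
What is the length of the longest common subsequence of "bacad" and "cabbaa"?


LCS of "bacad" and "cabbaa"
DP table:
           c    a    b    b    a    a
      0    0    0    0    0    0    0
  b   0    0    0    1    1    1    1
  a   0    0    1    1    1    2    2
  c   0    1    1    1    1    2    2
  a   0    1    2    2    2    2    3
  d   0    1    2    2    2    2    3
LCS length = dp[5][6] = 3

3


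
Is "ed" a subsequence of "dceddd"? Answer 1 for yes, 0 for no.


Check if "ed" is a subsequence of "dceddd"
Greedy scan:
  Position 0 ('d'): no match needed
  Position 1 ('c'): no match needed
  Position 2 ('e'): matches sub[0] = 'e'
  Position 3 ('d'): matches sub[1] = 'd'
  Position 4 ('d'): no match needed
  Position 5 ('d'): no match needed
All 2 characters matched => is a subsequence

1


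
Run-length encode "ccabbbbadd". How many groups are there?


Input: ccabbbbadd
Scanning for consecutive runs:
  Group 1: 'c' x 2 (positions 0-1)
  Group 2: 'a' x 1 (positions 2-2)
  Group 3: 'b' x 4 (positions 3-6)
  Group 4: 'a' x 1 (positions 7-7)
  Group 5: 'd' x 2 (positions 8-9)
Total groups: 5

5


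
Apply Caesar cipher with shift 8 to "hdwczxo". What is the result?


Caesar cipher: shift "hdwczxo" by 8
  'h' (pos 7) + 8 = pos 15 = 'p'
  'd' (pos 3) + 8 = pos 11 = 'l'
  'w' (pos 22) + 8 = pos 4 = 'e'
  'c' (pos 2) + 8 = pos 10 = 'k'
  'z' (pos 25) + 8 = pos 7 = 'h'
  'x' (pos 23) + 8 = pos 5 = 'f'
  'o' (pos 14) + 8 = pos 22 = 'w'
Result: plekhfw

plekhfw


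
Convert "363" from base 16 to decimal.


Input: "363" in base 16
Positional expansion:
  Digit '3' (value 3) x 16^2 = 768
  Digit '6' (value 6) x 16^1 = 96
  Digit '3' (value 3) x 16^0 = 3
Sum = 867

867


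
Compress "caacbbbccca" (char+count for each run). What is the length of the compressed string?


Input: caacbbbccca
Runs:
  'c' x 1 => "c1"
  'a' x 2 => "a2"
  'c' x 1 => "c1"
  'b' x 3 => "b3"
  'c' x 3 => "c3"
  'a' x 1 => "a1"
Compressed: "c1a2c1b3c3a1"
Compressed length: 12

12


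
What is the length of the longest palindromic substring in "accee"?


Input: "accee"
Checking substrings for palindromes:
  [1:3] "cc" (len 2) => palindrome
  [3:5] "ee" (len 2) => palindrome
Longest palindromic substring: "cc" with length 2

2


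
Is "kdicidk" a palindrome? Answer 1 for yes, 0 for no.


Input: kdicidk
Reversed: kdicidk
  Compare pos 0 ('k') with pos 6 ('k'): match
  Compare pos 1 ('d') with pos 5 ('d'): match
  Compare pos 2 ('i') with pos 4 ('i'): match
Result: palindrome

1


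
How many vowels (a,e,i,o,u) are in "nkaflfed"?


Input: nkaflfed
Checking each character:
  'n' at position 0: consonant
  'k' at position 1: consonant
  'a' at position 2: vowel (running total: 1)
  'f' at position 3: consonant
  'l' at position 4: consonant
  'f' at position 5: consonant
  'e' at position 6: vowel (running total: 2)
  'd' at position 7: consonant
Total vowels: 2

2


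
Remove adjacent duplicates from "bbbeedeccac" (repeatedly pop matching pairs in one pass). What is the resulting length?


Input: bbbeedeccac
Stack-based adjacent duplicate removal:
  Read 'b': push. Stack: b
  Read 'b': matches stack top 'b' => pop. Stack: (empty)
  Read 'b': push. Stack: b
  Read 'e': push. Stack: be
  Read 'e': matches stack top 'e' => pop. Stack: b
  Read 'd': push. Stack: bd
  Read 'e': push. Stack: bde
  Read 'c': push. Stack: bdec
  Read 'c': matches stack top 'c' => pop. Stack: bde
  Read 'a': push. Stack: bdea
  Read 'c': push. Stack: bdeac
Final stack: "bdeac" (length 5)

5


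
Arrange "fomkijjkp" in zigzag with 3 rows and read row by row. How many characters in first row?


Zigzag "fomkijjkp" into 3 rows:
Placing characters:
  'f' => row 0
  'o' => row 1
  'm' => row 2
  'k' => row 1
  'i' => row 0
  'j' => row 1
  'j' => row 2
  'k' => row 1
  'p' => row 0
Rows:
  Row 0: "fip"
  Row 1: "okjk"
  Row 2: "mj"
First row length: 3

3


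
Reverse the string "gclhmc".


Input: gclhmc
Reading characters right to left:
  Position 5: 'c'
  Position 4: 'm'
  Position 3: 'h'
  Position 2: 'l'
  Position 1: 'c'
  Position 0: 'g'
Reversed: cmhlcg

cmhlcg


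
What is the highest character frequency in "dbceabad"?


Input: dbceabad
Character counts:
  'a': 2
  'b': 2
  'c': 1
  'd': 2
  'e': 1
Maximum frequency: 2

2


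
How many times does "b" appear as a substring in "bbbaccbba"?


Searching for "b" in "bbbaccbba"
Scanning each position:
  Position 0: "b" => MATCH
  Position 1: "b" => MATCH
  Position 2: "b" => MATCH
  Position 3: "a" => no
  Position 4: "c" => no
  Position 5: "c" => no
  Position 6: "b" => MATCH
  Position 7: "b" => MATCH
  Position 8: "a" => no
Total occurrences: 5

5


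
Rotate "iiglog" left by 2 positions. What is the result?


Input: "iiglog", rotate left by 2
First 2 characters: "ii"
Remaining characters: "glog"
Concatenate remaining + first: "glog" + "ii" = "glogii"

glogii


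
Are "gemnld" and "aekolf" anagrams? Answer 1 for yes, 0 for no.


Strings: "gemnld", "aekolf"
Sorted first:  deglmn
Sorted second: aefklo
Differ at position 0: 'd' vs 'a' => not anagrams

0


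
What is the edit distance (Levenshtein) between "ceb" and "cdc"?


Computing edit distance: "ceb" -> "cdc"
DP table:
           c    d    c
      0    1    2    3
  c   1    0    1    2
  e   2    1    1    2
  b   3    2    2    2
Edit distance = dp[3][3] = 2

2


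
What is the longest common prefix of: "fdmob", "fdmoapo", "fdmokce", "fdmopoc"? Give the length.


Words: fdmob, fdmoapo, fdmokce, fdmopoc
  Position 0: all 'f' => match
  Position 1: all 'd' => match
  Position 2: all 'm' => match
  Position 3: all 'o' => match
  Position 4: ('b', 'a', 'k', 'p') => mismatch, stop
LCP = "fdmo" (length 4)

4


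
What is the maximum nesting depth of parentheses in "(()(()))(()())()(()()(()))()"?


Input: "(()(()))(()())()(()()(()))()"
Tracking depth:
  Position 0 '(': depth becomes 1
  Position 1 '(': depth becomes 2
  Position 2 ')': depth becomes 1
  Position 3 '(': depth becomes 2
  Position 4 '(': depth becomes 3
  Position 5 ')': depth becomes 2
  Position 6 ')': depth becomes 1
  Position 7 ')': depth becomes 0
  Position 8 '(': depth becomes 1
  Position 9 '(': depth becomes 2
  Position 10 ')': depth becomes 1
  Position 11 '(': depth becomes 2
  Position 12 ')': depth becomes 1
  Position 13 ')': depth becomes 0
  Position 14 '(': depth becomes 1
  Position 15 ')': depth becomes 0
  Position 16 '(': depth becomes 1
  Position 17 '(': depth becomes 2
  Position 18 ')': depth becomes 1
  Position 19 '(': depth becomes 2
  Position 20 ')': depth becomes 1
  Position 21 '(': depth becomes 2
  Position 22 '(': depth becomes 3
  Position 23 ')': depth becomes 2
  Position 24 ')': depth becomes 1
  Position 25 ')': depth becomes 0
  Position 26 '(': depth becomes 1
  Position 27 ')': depth becomes 0
Maximum depth reached: 3

3


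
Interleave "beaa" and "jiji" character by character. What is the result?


Interleaving "beaa" and "jiji":
  Position 0: 'b' from first, 'j' from second => "bj"
  Position 1: 'e' from first, 'i' from second => "ei"
  Position 2: 'a' from first, 'j' from second => "aj"
  Position 3: 'a' from first, 'i' from second => "ai"
Result: bjeiajai

bjeiajai


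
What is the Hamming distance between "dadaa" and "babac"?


Comparing "dadaa" and "babac" position by position:
  Position 0: 'd' vs 'b' => differ
  Position 1: 'a' vs 'a' => same
  Position 2: 'd' vs 'b' => differ
  Position 3: 'a' vs 'a' => same
  Position 4: 'a' vs 'c' => differ
Total differences (Hamming distance): 3

3


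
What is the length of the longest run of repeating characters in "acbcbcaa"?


Input: "acbcbcaa"
Scanning for longest run:
  Position 1 ('c'): new char, reset run to 1
  Position 2 ('b'): new char, reset run to 1
  Position 3 ('c'): new char, reset run to 1
  Position 4 ('b'): new char, reset run to 1
  Position 5 ('c'): new char, reset run to 1
  Position 6 ('a'): new char, reset run to 1
  Position 7 ('a'): continues run of 'a', length=2
Longest run: 'a' with length 2

2


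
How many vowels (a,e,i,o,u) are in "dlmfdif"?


Input: dlmfdif
Checking each character:
  'd' at position 0: consonant
  'l' at position 1: consonant
  'm' at position 2: consonant
  'f' at position 3: consonant
  'd' at position 4: consonant
  'i' at position 5: vowel (running total: 1)
  'f' at position 6: consonant
Total vowels: 1

1


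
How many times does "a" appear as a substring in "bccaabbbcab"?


Searching for "a" in "bccaabbbcab"
Scanning each position:
  Position 0: "b" => no
  Position 1: "c" => no
  Position 2: "c" => no
  Position 3: "a" => MATCH
  Position 4: "a" => MATCH
  Position 5: "b" => no
  Position 6: "b" => no
  Position 7: "b" => no
  Position 8: "c" => no
  Position 9: "a" => MATCH
  Position 10: "b" => no
Total occurrences: 3

3


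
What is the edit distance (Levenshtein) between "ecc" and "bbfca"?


Computing edit distance: "ecc" -> "bbfca"
DP table:
           b    b    f    c    a
      0    1    2    3    4    5
  e   1    1    2    3    4    5
  c   2    2    2    3    3    4
  c   3    3    3    3    3    4
Edit distance = dp[3][5] = 4

4


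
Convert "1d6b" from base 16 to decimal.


Input: "1d6b" in base 16
Positional expansion:
  Digit '1' (value 1) x 16^3 = 4096
  Digit 'd' (value 13) x 16^2 = 3328
  Digit '6' (value 6) x 16^1 = 96
  Digit 'b' (value 11) x 16^0 = 11
Sum = 7531

7531


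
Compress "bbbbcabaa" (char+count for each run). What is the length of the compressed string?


Input: bbbbcabaa
Runs:
  'b' x 4 => "b4"
  'c' x 1 => "c1"
  'a' x 1 => "a1"
  'b' x 1 => "b1"
  'a' x 2 => "a2"
Compressed: "b4c1a1b1a2"
Compressed length: 10

10


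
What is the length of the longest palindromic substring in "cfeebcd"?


Input: "cfeebcd"
Checking substrings for palindromes:
  [2:4] "ee" (len 2) => palindrome
Longest palindromic substring: "ee" with length 2

2


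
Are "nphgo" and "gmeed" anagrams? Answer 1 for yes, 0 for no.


Strings: "nphgo", "gmeed"
Sorted first:  ghnop
Sorted second: deegm
Differ at position 0: 'g' vs 'd' => not anagrams

0


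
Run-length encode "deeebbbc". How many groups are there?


Input: deeebbbc
Scanning for consecutive runs:
  Group 1: 'd' x 1 (positions 0-0)
  Group 2: 'e' x 3 (positions 1-3)
  Group 3: 'b' x 3 (positions 4-6)
  Group 4: 'c' x 1 (positions 7-7)
Total groups: 4

4


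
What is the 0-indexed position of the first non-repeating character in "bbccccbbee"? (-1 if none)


Input: bbccccbbee
Character frequencies:
  'b': 4
  'c': 4
  'e': 2
Scanning left to right for freq == 1:
  Position 0 ('b'): freq=4, skip
  Position 1 ('b'): freq=4, skip
  Position 2 ('c'): freq=4, skip
  Position 3 ('c'): freq=4, skip
  Position 4 ('c'): freq=4, skip
  Position 5 ('c'): freq=4, skip
  Position 6 ('b'): freq=4, skip
  Position 7 ('b'): freq=4, skip
  Position 8 ('e'): freq=2, skip
  Position 9 ('e'): freq=2, skip
  No unique character found => answer = -1

-1


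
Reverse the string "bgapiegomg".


Input: bgapiegomg
Reading characters right to left:
  Position 9: 'g'
  Position 8: 'm'
  Position 7: 'o'
  Position 6: 'g'
  Position 5: 'e'
  Position 4: 'i'
  Position 3: 'p'
  Position 2: 'a'
  Position 1: 'g'
  Position 0: 'b'
Reversed: gmogeipagb

gmogeipagb


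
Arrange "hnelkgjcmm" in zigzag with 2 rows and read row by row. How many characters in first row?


Zigzag "hnelkgjcmm" into 2 rows:
Placing characters:
  'h' => row 0
  'n' => row 1
  'e' => row 0
  'l' => row 1
  'k' => row 0
  'g' => row 1
  'j' => row 0
  'c' => row 1
  'm' => row 0
  'm' => row 1
Rows:
  Row 0: "hekjm"
  Row 1: "nlgcm"
First row length: 5

5


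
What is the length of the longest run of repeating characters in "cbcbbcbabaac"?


Input: "cbcbbcbabaac"
Scanning for longest run:
  Position 1 ('b'): new char, reset run to 1
  Position 2 ('c'): new char, reset run to 1
  Position 3 ('b'): new char, reset run to 1
  Position 4 ('b'): continues run of 'b', length=2
  Position 5 ('c'): new char, reset run to 1
  Position 6 ('b'): new char, reset run to 1
  Position 7 ('a'): new char, reset run to 1
  Position 8 ('b'): new char, reset run to 1
  Position 9 ('a'): new char, reset run to 1
  Position 10 ('a'): continues run of 'a', length=2
  Position 11 ('c'): new char, reset run to 1
Longest run: 'b' with length 2

2


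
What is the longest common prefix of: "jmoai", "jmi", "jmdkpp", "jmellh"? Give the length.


Words: jmoai, jmi, jmdkpp, jmellh
  Position 0: all 'j' => match
  Position 1: all 'm' => match
  Position 2: ('o', 'i', 'd', 'e') => mismatch, stop
LCP = "jm" (length 2)

2


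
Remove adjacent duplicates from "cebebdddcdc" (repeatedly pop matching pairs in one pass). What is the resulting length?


Input: cebebdddcdc
Stack-based adjacent duplicate removal:
  Read 'c': push. Stack: c
  Read 'e': push. Stack: ce
  Read 'b': push. Stack: ceb
  Read 'e': push. Stack: cebe
  Read 'b': push. Stack: cebeb
  Read 'd': push. Stack: cebebd
  Read 'd': matches stack top 'd' => pop. Stack: cebeb
  Read 'd': push. Stack: cebebd
  Read 'c': push. Stack: cebebdc
  Read 'd': push. Stack: cebebdcd
  Read 'c': push. Stack: cebebdcdc
Final stack: "cebebdcdc" (length 9)

9


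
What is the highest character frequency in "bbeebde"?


Input: bbeebde
Character counts:
  'b': 3
  'd': 1
  'e': 3
Maximum frequency: 3

3


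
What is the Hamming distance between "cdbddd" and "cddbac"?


Comparing "cdbddd" and "cddbac" position by position:
  Position 0: 'c' vs 'c' => same
  Position 1: 'd' vs 'd' => same
  Position 2: 'b' vs 'd' => differ
  Position 3: 'd' vs 'b' => differ
  Position 4: 'd' vs 'a' => differ
  Position 5: 'd' vs 'c' => differ
Total differences (Hamming distance): 4

4


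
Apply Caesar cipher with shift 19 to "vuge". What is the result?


Caesar cipher: shift "vuge" by 19
  'v' (pos 21) + 19 = pos 14 = 'o'
  'u' (pos 20) + 19 = pos 13 = 'n'
  'g' (pos 6) + 19 = pos 25 = 'z'
  'e' (pos 4) + 19 = pos 23 = 'x'
Result: onzx

onzx


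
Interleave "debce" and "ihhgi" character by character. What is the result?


Interleaving "debce" and "ihhgi":
  Position 0: 'd' from first, 'i' from second => "di"
  Position 1: 'e' from first, 'h' from second => "eh"
  Position 2: 'b' from first, 'h' from second => "bh"
  Position 3: 'c' from first, 'g' from second => "cg"
  Position 4: 'e' from first, 'i' from second => "ei"
Result: diehbhcgei

diehbhcgei


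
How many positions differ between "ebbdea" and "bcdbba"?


Comparing "ebbdea" and "bcdbba" position by position:
  Position 0: 'e' vs 'b' => DIFFER
  Position 1: 'b' vs 'c' => DIFFER
  Position 2: 'b' vs 'd' => DIFFER
  Position 3: 'd' vs 'b' => DIFFER
  Position 4: 'e' vs 'b' => DIFFER
  Position 5: 'a' vs 'a' => same
Positions that differ: 5

5


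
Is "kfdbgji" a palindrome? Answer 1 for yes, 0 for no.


Input: kfdbgji
Reversed: ijgbdfk
  Compare pos 0 ('k') with pos 6 ('i'): MISMATCH
  Compare pos 1 ('f') with pos 5 ('j'): MISMATCH
  Compare pos 2 ('d') with pos 4 ('g'): MISMATCH
Result: not a palindrome

0


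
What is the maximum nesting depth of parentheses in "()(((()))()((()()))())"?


Input: "()(((()))()((()()))())"
Tracking depth:
  Position 0 '(': depth becomes 1
  Position 1 ')': depth becomes 0
  Position 2 '(': depth becomes 1
  Position 3 '(': depth becomes 2
  Position 4 '(': depth becomes 3
  Position 5 '(': depth becomes 4
  Position 6 ')': depth becomes 3
  Position 7 ')': depth becomes 2
  Position 8 ')': depth becomes 1
  Position 9 '(': depth becomes 2
  Position 10 ')': depth becomes 1
  Position 11 '(': depth becomes 2
  Position 12 '(': depth becomes 3
  Position 13 '(': depth becomes 4
  Position 14 ')': depth becomes 3
  Position 15 '(': depth becomes 4
  Position 16 ')': depth becomes 3
  Position 17 ')': depth becomes 2
  Position 18 ')': depth becomes 1
  Position 19 '(': depth becomes 2
  Position 20 ')': depth becomes 1
  Position 21 ')': depth becomes 0
Maximum depth reached: 4

4


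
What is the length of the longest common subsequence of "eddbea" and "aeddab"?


LCS of "eddbea" and "aeddab"
DP table:
           a    e    d    d    a    b
      0    0    0    0    0    0    0
  e   0    0    1    1    1    1    1
  d   0    0    1    2    2    2    2
  d   0    0    1    2    3    3    3
  b   0    0    1    2    3    3    4
  e   0    0    1    2    3    3    4
  a   0    1    1    2    3    4    4
LCS length = dp[6][6] = 4

4


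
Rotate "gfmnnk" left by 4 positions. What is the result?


Input: "gfmnnk", rotate left by 4
First 4 characters: "gfmn"
Remaining characters: "nk"
Concatenate remaining + first: "nk" + "gfmn" = "nkgfmn"

nkgfmn


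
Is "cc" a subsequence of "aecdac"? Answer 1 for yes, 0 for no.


Check if "cc" is a subsequence of "aecdac"
Greedy scan:
  Position 0 ('a'): no match needed
  Position 1 ('e'): no match needed
  Position 2 ('c'): matches sub[0] = 'c'
  Position 3 ('d'): no match needed
  Position 4 ('a'): no match needed
  Position 5 ('c'): matches sub[1] = 'c'
All 2 characters matched => is a subsequence

1


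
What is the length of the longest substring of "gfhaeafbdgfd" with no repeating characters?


Input: "gfhaeafbdgfd"
Sliding window (track last position of each char):
  Position 0 ('g'): window [0,0] length 1 -- new best
  Position 1 ('f'): window [0,1] length 2 -- new best
  Position 2 ('h'): window [0,2] length 3 -- new best
  Position 3 ('a'): window [0,3] length 4 -- new best
  Position 4 ('e'): window [0,4] length 5 -- new best
  Position 5 ('a'): repeat (last at 3), move window start to 4
  Position 5 ('a'): window [4,5] length 2
  Position 6 ('f'): window [4,6] length 3
  Position 7 ('b'): window [4,7] length 4
  Position 8 ('d'): window [4,8] length 5
  Position 9 ('g'): window [4,9] length 6 -- new best
  Position 10 ('f'): repeat (last at 6), move window start to 7
  Position 10 ('f'): window [7,10] length 4
  Position 11 ('d'): repeat (last at 8), move window start to 9
  Position 11 ('d'): window [9,11] length 3
Longest substring with no repeats: "eafbdg" with length 6

6


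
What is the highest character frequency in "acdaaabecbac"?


Input: acdaaabecbac
Character counts:
  'a': 5
  'b': 2
  'c': 3
  'd': 1
  'e': 1
Maximum frequency: 5

5


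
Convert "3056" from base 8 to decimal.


Input: "3056" in base 8
Positional expansion:
  Digit '3' (value 3) x 8^3 = 1536
  Digit '0' (value 0) x 8^2 = 0
  Digit '5' (value 5) x 8^1 = 40
  Digit '6' (value 6) x 8^0 = 6
Sum = 1582

1582


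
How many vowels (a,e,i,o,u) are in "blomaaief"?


Input: blomaaief
Checking each character:
  'b' at position 0: consonant
  'l' at position 1: consonant
  'o' at position 2: vowel (running total: 1)
  'm' at position 3: consonant
  'a' at position 4: vowel (running total: 2)
  'a' at position 5: vowel (running total: 3)
  'i' at position 6: vowel (running total: 4)
  'e' at position 7: vowel (running total: 5)
  'f' at position 8: consonant
Total vowels: 5

5


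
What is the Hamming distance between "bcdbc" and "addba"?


Comparing "bcdbc" and "addba" position by position:
  Position 0: 'b' vs 'a' => differ
  Position 1: 'c' vs 'd' => differ
  Position 2: 'd' vs 'd' => same
  Position 3: 'b' vs 'b' => same
  Position 4: 'c' vs 'a' => differ
Total differences (Hamming distance): 3

3


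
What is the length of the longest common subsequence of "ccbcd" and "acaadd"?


LCS of "ccbcd" and "acaadd"
DP table:
           a    c    a    a    d    d
      0    0    0    0    0    0    0
  c   0    0    1    1    1    1    1
  c   0    0    1    1    1    1    1
  b   0    0    1    1    1    1    1
  c   0    0    1    1    1    1    1
  d   0    0    1    1    1    2    2
LCS length = dp[5][6] = 2

2


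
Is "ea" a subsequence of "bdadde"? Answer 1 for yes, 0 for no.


Check if "ea" is a subsequence of "bdadde"
Greedy scan:
  Position 0 ('b'): no match needed
  Position 1 ('d'): no match needed
  Position 2 ('a'): no match needed
  Position 3 ('d'): no match needed
  Position 4 ('d'): no match needed
  Position 5 ('e'): matches sub[0] = 'e'
Only matched 1/2 characters => not a subsequence

0


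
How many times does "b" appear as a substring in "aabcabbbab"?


Searching for "b" in "aabcabbbab"
Scanning each position:
  Position 0: "a" => no
  Position 1: "a" => no
  Position 2: "b" => MATCH
  Position 3: "c" => no
  Position 4: "a" => no
  Position 5: "b" => MATCH
  Position 6: "b" => MATCH
  Position 7: "b" => MATCH
  Position 8: "a" => no
  Position 9: "b" => MATCH
Total occurrences: 5

5


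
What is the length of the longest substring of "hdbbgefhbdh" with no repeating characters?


Input: "hdbbgefhbdh"
Sliding window (track last position of each char):
  Position 0 ('h'): window [0,0] length 1 -- new best
  Position 1 ('d'): window [0,1] length 2 -- new best
  Position 2 ('b'): window [0,2] length 3 -- new best
  Position 3 ('b'): repeat (last at 2), move window start to 3
  Position 3 ('b'): window [3,3] length 1
  Position 4 ('g'): window [3,4] length 2
  Position 5 ('e'): window [3,5] length 3
  Position 6 ('f'): window [3,6] length 4 -- new best
  Position 7 ('h'): window [3,7] length 5 -- new best
  Position 8 ('b'): repeat (last at 3), move window start to 4
  Position 8 ('b'): window [4,8] length 5
  Position 9 ('d'): window [4,9] length 6 -- new best
  Position 10 ('h'): repeat (last at 7), move window start to 8
  Position 10 ('h'): window [8,10] length 3
Longest substring with no repeats: "gefhbd" with length 6

6


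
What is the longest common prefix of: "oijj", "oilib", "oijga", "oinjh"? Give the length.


Words: oijj, oilib, oijga, oinjh
  Position 0: all 'o' => match
  Position 1: all 'i' => match
  Position 2: ('j', 'l', 'j', 'n') => mismatch, stop
LCP = "oi" (length 2)

2


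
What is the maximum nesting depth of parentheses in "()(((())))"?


Input: "()(((())))"
Tracking depth:
  Position 0 '(': depth becomes 1
  Position 1 ')': depth becomes 0
  Position 2 '(': depth becomes 1
  Position 3 '(': depth becomes 2
  Position 4 '(': depth becomes 3
  Position 5 '(': depth becomes 4
  Position 6 ')': depth becomes 3
  Position 7 ')': depth becomes 2
  Position 8 ')': depth becomes 1
  Position 9 ')': depth becomes 0
Maximum depth reached: 4

4


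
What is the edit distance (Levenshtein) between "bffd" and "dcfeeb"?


Computing edit distance: "bffd" -> "dcfeeb"
DP table:
           d    c    f    e    e    b
      0    1    2    3    4    5    6
  b   1    1    2    3    4    5    5
  f   2    2    2    2    3    4    5
  f   3    3    3    2    3    4    5
  d   4    3    4    3    3    4    5
Edit distance = dp[4][6] = 5

5


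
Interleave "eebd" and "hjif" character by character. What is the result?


Interleaving "eebd" and "hjif":
  Position 0: 'e' from first, 'h' from second => "eh"
  Position 1: 'e' from first, 'j' from second => "ej"
  Position 2: 'b' from first, 'i' from second => "bi"
  Position 3: 'd' from first, 'f' from second => "df"
Result: ehejbidf

ehejbidf


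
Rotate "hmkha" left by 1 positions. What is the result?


Input: "hmkha", rotate left by 1
First 1 characters: "h"
Remaining characters: "mkha"
Concatenate remaining + first: "mkha" + "h" = "mkhah"

mkhah


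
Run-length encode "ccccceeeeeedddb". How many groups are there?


Input: ccccceeeeeedddb
Scanning for consecutive runs:
  Group 1: 'c' x 5 (positions 0-4)
  Group 2: 'e' x 6 (positions 5-10)
  Group 3: 'd' x 3 (positions 11-13)
  Group 4: 'b' x 1 (positions 14-14)
Total groups: 4

4


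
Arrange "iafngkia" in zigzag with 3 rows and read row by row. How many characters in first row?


Zigzag "iafngkia" into 3 rows:
Placing characters:
  'i' => row 0
  'a' => row 1
  'f' => row 2
  'n' => row 1
  'g' => row 0
  'k' => row 1
  'i' => row 2
  'a' => row 1
Rows:
  Row 0: "ig"
  Row 1: "anka"
  Row 2: "fi"
First row length: 2

2


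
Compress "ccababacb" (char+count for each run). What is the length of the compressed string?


Input: ccababacb
Runs:
  'c' x 2 => "c2"
  'a' x 1 => "a1"
  'b' x 1 => "b1"
  'a' x 1 => "a1"
  'b' x 1 => "b1"
  'a' x 1 => "a1"
  'c' x 1 => "c1"
  'b' x 1 => "b1"
Compressed: "c2a1b1a1b1a1c1b1"
Compressed length: 16

16


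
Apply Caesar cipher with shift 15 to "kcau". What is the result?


Caesar cipher: shift "kcau" by 15
  'k' (pos 10) + 15 = pos 25 = 'z'
  'c' (pos 2) + 15 = pos 17 = 'r'
  'a' (pos 0) + 15 = pos 15 = 'p'
  'u' (pos 20) + 15 = pos 9 = 'j'
Result: zrpj

zrpj


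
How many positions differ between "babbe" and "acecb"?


Comparing "babbe" and "acecb" position by position:
  Position 0: 'b' vs 'a' => DIFFER
  Position 1: 'a' vs 'c' => DIFFER
  Position 2: 'b' vs 'e' => DIFFER
  Position 3: 'b' vs 'c' => DIFFER
  Position 4: 'e' vs 'b' => DIFFER
Positions that differ: 5

5


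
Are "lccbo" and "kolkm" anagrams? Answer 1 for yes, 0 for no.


Strings: "lccbo", "kolkm"
Sorted first:  bcclo
Sorted second: kklmo
Differ at position 0: 'b' vs 'k' => not anagrams

0


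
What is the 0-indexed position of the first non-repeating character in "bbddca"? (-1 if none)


Input: bbddca
Character frequencies:
  'a': 1
  'b': 2
  'c': 1
  'd': 2
Scanning left to right for freq == 1:
  Position 0 ('b'): freq=2, skip
  Position 1 ('b'): freq=2, skip
  Position 2 ('d'): freq=2, skip
  Position 3 ('d'): freq=2, skip
  Position 4 ('c'): unique! => answer = 4

4


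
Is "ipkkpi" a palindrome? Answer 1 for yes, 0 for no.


Input: ipkkpi
Reversed: ipkkpi
  Compare pos 0 ('i') with pos 5 ('i'): match
  Compare pos 1 ('p') with pos 4 ('p'): match
  Compare pos 2 ('k') with pos 3 ('k'): match
Result: palindrome

1


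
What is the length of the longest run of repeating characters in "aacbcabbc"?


Input: "aacbcabbc"
Scanning for longest run:
  Position 1 ('a'): continues run of 'a', length=2
  Position 2 ('c'): new char, reset run to 1
  Position 3 ('b'): new char, reset run to 1
  Position 4 ('c'): new char, reset run to 1
  Position 5 ('a'): new char, reset run to 1
  Position 6 ('b'): new char, reset run to 1
  Position 7 ('b'): continues run of 'b', length=2
  Position 8 ('c'): new char, reset run to 1
Longest run: 'a' with length 2

2


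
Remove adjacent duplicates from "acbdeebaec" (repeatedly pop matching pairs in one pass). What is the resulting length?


Input: acbdeebaec
Stack-based adjacent duplicate removal:
  Read 'a': push. Stack: a
  Read 'c': push. Stack: ac
  Read 'b': push. Stack: acb
  Read 'd': push. Stack: acbd
  Read 'e': push. Stack: acbde
  Read 'e': matches stack top 'e' => pop. Stack: acbd
  Read 'b': push. Stack: acbdb
  Read 'a': push. Stack: acbdba
  Read 'e': push. Stack: acbdbae
  Read 'c': push. Stack: acbdbaec
Final stack: "acbdbaec" (length 8)

8


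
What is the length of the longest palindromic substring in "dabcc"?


Input: "dabcc"
Checking substrings for palindromes:
  [3:5] "cc" (len 2) => palindrome
Longest palindromic substring: "cc" with length 2

2


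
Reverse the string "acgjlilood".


Input: acgjlilood
Reading characters right to left:
  Position 9: 'd'
  Position 8: 'o'
  Position 7: 'o'
  Position 6: 'l'
  Position 5: 'i'
  Position 4: 'l'
  Position 3: 'j'
  Position 2: 'g'
  Position 1: 'c'
  Position 0: 'a'
Reversed: dooliljgca

dooliljgca


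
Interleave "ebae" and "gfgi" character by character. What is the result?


Interleaving "ebae" and "gfgi":
  Position 0: 'e' from first, 'g' from second => "eg"
  Position 1: 'b' from first, 'f' from second => "bf"
  Position 2: 'a' from first, 'g' from second => "ag"
  Position 3: 'e' from first, 'i' from second => "ei"
Result: egbfagei

egbfagei


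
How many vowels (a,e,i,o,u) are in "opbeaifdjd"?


Input: opbeaifdjd
Checking each character:
  'o' at position 0: vowel (running total: 1)
  'p' at position 1: consonant
  'b' at position 2: consonant
  'e' at position 3: vowel (running total: 2)
  'a' at position 4: vowel (running total: 3)
  'i' at position 5: vowel (running total: 4)
  'f' at position 6: consonant
  'd' at position 7: consonant
  'j' at position 8: consonant
  'd' at position 9: consonant
Total vowels: 4

4


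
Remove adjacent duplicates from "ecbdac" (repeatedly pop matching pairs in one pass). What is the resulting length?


Input: ecbdac
Stack-based adjacent duplicate removal:
  Read 'e': push. Stack: e
  Read 'c': push. Stack: ec
  Read 'b': push. Stack: ecb
  Read 'd': push. Stack: ecbd
  Read 'a': push. Stack: ecbda
  Read 'c': push. Stack: ecbdac
Final stack: "ecbdac" (length 6)

6


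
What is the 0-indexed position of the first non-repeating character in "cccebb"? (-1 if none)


Input: cccebb
Character frequencies:
  'b': 2
  'c': 3
  'e': 1
Scanning left to right for freq == 1:
  Position 0 ('c'): freq=3, skip
  Position 1 ('c'): freq=3, skip
  Position 2 ('c'): freq=3, skip
  Position 3 ('e'): unique! => answer = 3

3


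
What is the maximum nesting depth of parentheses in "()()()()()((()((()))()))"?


Input: "()()()()()((()((()))()))"
Tracking depth:
  Position 0 '(': depth becomes 1
  Position 1 ')': depth becomes 0
  Position 2 '(': depth becomes 1
  Position 3 ')': depth becomes 0
  Position 4 '(': depth becomes 1
  Position 5 ')': depth becomes 0
  Position 6 '(': depth becomes 1
  Position 7 ')': depth becomes 0
  Position 8 '(': depth becomes 1
  Position 9 ')': depth becomes 0
  Position 10 '(': depth becomes 1
  Position 11 '(': depth becomes 2
  Position 12 '(': depth becomes 3
  Position 13 ')': depth becomes 2
  Position 14 '(': depth becomes 3
  Position 15 '(': depth becomes 4
  Position 16 '(': depth becomes 5
  Position 17 ')': depth becomes 4
  Position 18 ')': depth becomes 3
  Position 19 ')': depth becomes 2
  Position 20 '(': depth becomes 3
  Position 21 ')': depth becomes 2
  Position 22 ')': depth becomes 1
  Position 23 ')': depth becomes 0
Maximum depth reached: 5

5


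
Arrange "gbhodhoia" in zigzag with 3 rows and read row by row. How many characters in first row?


Zigzag "gbhodhoia" into 3 rows:
Placing characters:
  'g' => row 0
  'b' => row 1
  'h' => row 2
  'o' => row 1
  'd' => row 0
  'h' => row 1
  'o' => row 2
  'i' => row 1
  'a' => row 0
Rows:
  Row 0: "gda"
  Row 1: "bohi"
  Row 2: "ho"
First row length: 3

3


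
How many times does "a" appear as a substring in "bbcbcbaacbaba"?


Searching for "a" in "bbcbcbaacbaba"
Scanning each position:
  Position 0: "b" => no
  Position 1: "b" => no
  Position 2: "c" => no
  Position 3: "b" => no
  Position 4: "c" => no
  Position 5: "b" => no
  Position 6: "a" => MATCH
  Position 7: "a" => MATCH
  Position 8: "c" => no
  Position 9: "b" => no
  Position 10: "a" => MATCH
  Position 11: "b" => no
  Position 12: "a" => MATCH
Total occurrences: 4

4


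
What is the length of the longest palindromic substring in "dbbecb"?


Input: "dbbecb"
Checking substrings for palindromes:
  [1:3] "bb" (len 2) => palindrome
Longest palindromic substring: "bb" with length 2

2


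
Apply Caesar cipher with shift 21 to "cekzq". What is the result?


Caesar cipher: shift "cekzq" by 21
  'c' (pos 2) + 21 = pos 23 = 'x'
  'e' (pos 4) + 21 = pos 25 = 'z'
  'k' (pos 10) + 21 = pos 5 = 'f'
  'z' (pos 25) + 21 = pos 20 = 'u'
  'q' (pos 16) + 21 = pos 11 = 'l'
Result: xzful

xzful


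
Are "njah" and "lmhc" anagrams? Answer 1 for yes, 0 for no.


Strings: "njah", "lmhc"
Sorted first:  ahjn
Sorted second: chlm
Differ at position 0: 'a' vs 'c' => not anagrams

0


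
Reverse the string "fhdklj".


Input: fhdklj
Reading characters right to left:
  Position 5: 'j'
  Position 4: 'l'
  Position 3: 'k'
  Position 2: 'd'
  Position 1: 'h'
  Position 0: 'f'
Reversed: jlkdhf

jlkdhf


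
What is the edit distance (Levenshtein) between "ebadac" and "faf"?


Computing edit distance: "ebadac" -> "faf"
DP table:
           f    a    f
      0    1    2    3
  e   1    1    2    3
  b   2    2    2    3
  a   3    3    2    3
  d   4    4    3    3
  a   5    5    4    4
  c   6    6    5    5
Edit distance = dp[6][3] = 5

5


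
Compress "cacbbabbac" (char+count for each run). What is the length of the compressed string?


Input: cacbbabbac
Runs:
  'c' x 1 => "c1"
  'a' x 1 => "a1"
  'c' x 1 => "c1"
  'b' x 2 => "b2"
  'a' x 1 => "a1"
  'b' x 2 => "b2"
  'a' x 1 => "a1"
  'c' x 1 => "c1"
Compressed: "c1a1c1b2a1b2a1c1"
Compressed length: 16

16


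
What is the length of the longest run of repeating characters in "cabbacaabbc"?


Input: "cabbacaabbc"
Scanning for longest run:
  Position 1 ('a'): new char, reset run to 1
  Position 2 ('b'): new char, reset run to 1
  Position 3 ('b'): continues run of 'b', length=2
  Position 4 ('a'): new char, reset run to 1
  Position 5 ('c'): new char, reset run to 1
  Position 6 ('a'): new char, reset run to 1
  Position 7 ('a'): continues run of 'a', length=2
  Position 8 ('b'): new char, reset run to 1
  Position 9 ('b'): continues run of 'b', length=2
  Position 10 ('c'): new char, reset run to 1
Longest run: 'b' with length 2

2


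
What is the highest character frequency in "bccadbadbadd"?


Input: bccadbadbadd
Character counts:
  'a': 3
  'b': 3
  'c': 2
  'd': 4
Maximum frequency: 4

4


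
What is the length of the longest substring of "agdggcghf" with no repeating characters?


Input: "agdggcghf"
Sliding window (track last position of each char):
  Position 0 ('a'): window [0,0] length 1 -- new best
  Position 1 ('g'): window [0,1] length 2 -- new best
  Position 2 ('d'): window [0,2] length 3 -- new best
  Position 3 ('g'): repeat (last at 1), move window start to 2
  Position 3 ('g'): window [2,3] length 2
  Position 4 ('g'): repeat (last at 3), move window start to 4
  Position 4 ('g'): window [4,4] length 1
  Position 5 ('c'): window [4,5] length 2
  Position 6 ('g'): repeat (last at 4), move window start to 5
  Position 6 ('g'): window [5,6] length 2
  Position 7 ('h'): window [5,7] length 3
  Position 8 ('f'): window [5,8] length 4 -- new best
Longest substring with no repeats: "cghf" with length 4

4
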